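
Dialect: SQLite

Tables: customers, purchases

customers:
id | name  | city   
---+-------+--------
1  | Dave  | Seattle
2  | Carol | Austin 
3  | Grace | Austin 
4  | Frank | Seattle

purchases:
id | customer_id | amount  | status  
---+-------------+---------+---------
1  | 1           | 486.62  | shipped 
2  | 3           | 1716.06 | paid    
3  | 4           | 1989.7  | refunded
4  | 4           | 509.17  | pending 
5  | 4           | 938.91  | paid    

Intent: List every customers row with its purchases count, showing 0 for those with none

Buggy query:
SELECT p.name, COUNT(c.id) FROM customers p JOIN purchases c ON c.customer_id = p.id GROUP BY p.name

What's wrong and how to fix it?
Bug: INNER JOIN drops customers rows that have no matching purchases rows

Fix: Use LEFT JOIN so parents without children still appear (COUNT(c.id) gives 0)

Corrected query:
SELECT p.name, COUNT(c.id) FROM customers p LEFT JOIN purchases c ON c.customer_id = p.id GROUP BY p.name

Result:
name  | COUNT(c.id)
------+------------
Carol | 0          
Dave  | 1          
Frank | 3          
Grace | 1          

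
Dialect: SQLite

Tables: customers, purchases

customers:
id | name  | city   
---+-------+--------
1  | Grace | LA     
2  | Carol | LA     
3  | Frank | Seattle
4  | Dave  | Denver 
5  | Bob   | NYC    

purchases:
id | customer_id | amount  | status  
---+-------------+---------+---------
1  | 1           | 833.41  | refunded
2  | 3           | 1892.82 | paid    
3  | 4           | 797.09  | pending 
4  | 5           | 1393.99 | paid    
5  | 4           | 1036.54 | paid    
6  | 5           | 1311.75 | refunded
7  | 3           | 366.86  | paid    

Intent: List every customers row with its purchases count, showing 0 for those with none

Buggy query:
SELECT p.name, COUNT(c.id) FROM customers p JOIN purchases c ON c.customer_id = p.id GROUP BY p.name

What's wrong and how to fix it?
Bug: INNER JOIN drops customers rows that have no matching purchases rows

Fix: Use LEFT JOIN so parents without children still appear (COUNT(c.id) gives 0)

Corrected query:
SELECT p.name, COUNT(c.id) FROM customers p LEFT JOIN purchases c ON c.customer_id = p.id GROUP BY p.name

Result:
name  | COUNT(c.id)
------+------------
Bob   | 2          
Carol | 0          
Dave  | 2          
Frank | 2          
Grace | 1          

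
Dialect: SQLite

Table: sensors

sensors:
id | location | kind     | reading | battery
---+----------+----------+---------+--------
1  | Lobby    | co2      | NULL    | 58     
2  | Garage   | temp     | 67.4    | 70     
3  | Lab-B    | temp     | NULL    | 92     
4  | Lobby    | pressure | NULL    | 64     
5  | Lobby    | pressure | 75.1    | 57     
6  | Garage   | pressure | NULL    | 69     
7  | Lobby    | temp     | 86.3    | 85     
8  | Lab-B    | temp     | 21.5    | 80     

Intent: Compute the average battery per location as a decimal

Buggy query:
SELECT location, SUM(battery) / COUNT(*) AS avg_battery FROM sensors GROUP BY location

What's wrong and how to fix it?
Bug: Both operands are integers, so '/' performs integer division and truncates

Fix: Multiply by 1.0 (or CAST to REAL) to force floating-point division

Corrected query:
SELECT location, SUM(battery) * 1.0 / COUNT(*) AS avg_battery FROM sensors GROUP BY location

Result:
location | avg_battery
---------+------------
Garage   | 69.5       
Lab-B    | 86         
Lobby    | 66         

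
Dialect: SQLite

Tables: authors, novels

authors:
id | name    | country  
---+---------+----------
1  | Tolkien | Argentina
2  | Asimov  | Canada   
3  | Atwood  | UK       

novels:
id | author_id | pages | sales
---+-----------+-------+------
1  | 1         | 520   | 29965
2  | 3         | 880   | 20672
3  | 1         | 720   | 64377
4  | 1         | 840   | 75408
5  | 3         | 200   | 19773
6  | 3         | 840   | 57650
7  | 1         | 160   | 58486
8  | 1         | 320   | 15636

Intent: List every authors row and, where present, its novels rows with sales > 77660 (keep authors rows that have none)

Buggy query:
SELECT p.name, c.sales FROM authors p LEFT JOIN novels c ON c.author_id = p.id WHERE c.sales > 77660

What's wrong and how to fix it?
Bug: A WHERE condition on the right-hand table after LEFT JOIN drops unmatched parents

Fix: Move the right-table condition into the ON clause so unmatched parents are kept

Corrected query:
SELECT p.name, c.sales FROM authors p LEFT JOIN novels c ON c.author_id = p.id AND c.sales > 77660

Result:
name    | sales
--------+------
Tolkien | NULL 
Asimov  | NULL 
Atwood  | NULL 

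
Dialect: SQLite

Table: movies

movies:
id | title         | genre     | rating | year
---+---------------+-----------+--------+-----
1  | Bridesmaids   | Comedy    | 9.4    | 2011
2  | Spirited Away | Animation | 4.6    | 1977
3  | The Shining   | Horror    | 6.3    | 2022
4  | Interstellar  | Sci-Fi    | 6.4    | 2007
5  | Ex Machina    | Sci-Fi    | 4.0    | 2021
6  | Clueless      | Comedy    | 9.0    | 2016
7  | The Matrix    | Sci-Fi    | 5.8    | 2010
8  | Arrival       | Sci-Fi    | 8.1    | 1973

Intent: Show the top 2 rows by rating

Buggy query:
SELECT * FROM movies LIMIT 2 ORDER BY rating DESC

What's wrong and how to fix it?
Bug: LIMIT must come after ORDER BY

Fix: Sort with ORDER BY, then apply LIMIT

Corrected query:
SELECT * FROM movies ORDER BY rating DESC LIMIT 2

Result:
id | title       | genre  | rating | year
---+-------------+--------+--------+-----
1  | Bridesmaids | Comedy | 9.4    | 2011
6  | Clueless    | Comedy | 9      | 2016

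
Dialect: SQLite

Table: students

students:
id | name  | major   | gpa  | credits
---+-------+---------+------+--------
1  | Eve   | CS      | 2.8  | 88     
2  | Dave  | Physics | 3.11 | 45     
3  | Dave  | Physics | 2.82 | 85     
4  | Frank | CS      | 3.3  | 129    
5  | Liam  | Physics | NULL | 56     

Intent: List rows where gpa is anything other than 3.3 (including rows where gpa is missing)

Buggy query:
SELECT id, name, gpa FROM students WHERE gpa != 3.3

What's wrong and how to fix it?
Bug: Inequality against NULL is unknown, not true; rows with NULL are dropped

Fix: Handle NULL separately with IS NULL alongside the inequality

Corrected query:
SELECT id, name, gpa FROM students WHERE gpa != 3.3 OR gpa IS NULL

Result:
id | name | gpa 
---+------+-----
1  | Eve  | 2.8 
2  | Dave | 3.11
3  | Dave | 2.82
5  | Liam | NULL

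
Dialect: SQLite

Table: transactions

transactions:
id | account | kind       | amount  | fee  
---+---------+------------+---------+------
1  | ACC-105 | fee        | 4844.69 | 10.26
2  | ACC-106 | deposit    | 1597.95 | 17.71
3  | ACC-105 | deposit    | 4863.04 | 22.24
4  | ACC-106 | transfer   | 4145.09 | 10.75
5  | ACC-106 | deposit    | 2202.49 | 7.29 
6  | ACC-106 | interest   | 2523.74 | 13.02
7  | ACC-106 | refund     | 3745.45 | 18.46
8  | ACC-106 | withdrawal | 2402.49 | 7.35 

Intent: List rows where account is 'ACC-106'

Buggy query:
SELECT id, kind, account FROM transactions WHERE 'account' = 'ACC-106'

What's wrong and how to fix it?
Bug: Single quotes denote string literals in SQL; the column name is being compared as a constant string

Fix: Remove the quotes around the column name (or use double quotes for an identifier)

Corrected query:
SELECT id, kind, account FROM transactions WHERE account = 'ACC-106'

Result:
id | kind       | account
---+------------+--------
2  | deposit    | ACC-106
4  | transfer   | ACC-106
5  | deposit    | ACC-106
6  | interest   | ACC-106
7  | refund     | ACC-106
8  | withdrawal | ACC-106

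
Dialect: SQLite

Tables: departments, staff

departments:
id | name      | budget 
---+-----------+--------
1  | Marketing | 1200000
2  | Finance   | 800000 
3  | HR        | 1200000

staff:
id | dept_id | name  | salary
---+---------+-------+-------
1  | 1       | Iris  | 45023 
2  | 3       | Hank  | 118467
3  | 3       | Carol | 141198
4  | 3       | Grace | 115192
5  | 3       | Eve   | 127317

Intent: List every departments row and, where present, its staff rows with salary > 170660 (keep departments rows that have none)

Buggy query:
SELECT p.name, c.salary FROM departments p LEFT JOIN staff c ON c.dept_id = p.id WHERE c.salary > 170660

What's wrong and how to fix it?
Bug: Filtering c.salary in WHERE discards the NULL rows produced by LEFT JOIN, turning it into an inner join

Fix: Put 'c.salary > 170660' in the JOIN's ON clause instead of WHERE

Corrected query:
SELECT p.name, c.salary FROM departments p LEFT JOIN staff c ON c.dept_id = p.id AND c.salary > 170660

Result:
name      | salary
----------+-------
Marketing | NULL  
Finance   | NULL  
HR        | NULL  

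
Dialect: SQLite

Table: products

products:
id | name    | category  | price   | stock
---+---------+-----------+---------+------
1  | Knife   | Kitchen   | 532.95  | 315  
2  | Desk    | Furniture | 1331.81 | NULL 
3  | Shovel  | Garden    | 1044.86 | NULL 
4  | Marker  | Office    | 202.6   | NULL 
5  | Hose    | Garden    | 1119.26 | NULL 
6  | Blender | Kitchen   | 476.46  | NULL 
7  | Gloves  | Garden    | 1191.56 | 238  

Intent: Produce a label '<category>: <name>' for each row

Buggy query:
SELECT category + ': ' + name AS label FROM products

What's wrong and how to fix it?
Bug: SQLite uses || for string concatenation; + coerces text to numbers (yielding 0)

Fix: Use the || operator for string concatenation

Corrected query:
SELECT category || ': ' || name AS label FROM products

Result:
label           
----------------
Kitchen: Knife  
Furniture: Desk 
Garden: Shovel  
Office: Marker  
Garden: Hose    
Kitchen: Blender
Garden: Gloves  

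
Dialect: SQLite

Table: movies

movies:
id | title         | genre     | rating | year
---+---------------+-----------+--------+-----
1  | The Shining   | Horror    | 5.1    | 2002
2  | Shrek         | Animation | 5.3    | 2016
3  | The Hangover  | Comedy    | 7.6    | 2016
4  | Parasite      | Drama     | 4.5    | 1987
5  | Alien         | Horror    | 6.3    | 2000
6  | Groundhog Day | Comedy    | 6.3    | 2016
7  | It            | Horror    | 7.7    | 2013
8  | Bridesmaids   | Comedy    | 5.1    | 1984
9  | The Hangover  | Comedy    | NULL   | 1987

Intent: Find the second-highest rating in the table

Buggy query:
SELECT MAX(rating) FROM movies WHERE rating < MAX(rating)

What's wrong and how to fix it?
Bug: The inner MAX is an aggregate inside WHERE, which is not allowed

Fix: Put the inner MAX in a scalar subquery

Corrected query:
SELECT MAX(rating) FROM movies WHERE rating < (SELECT MAX(rating) FROM movies)

Result:
MAX(rating)
-----------
7.6        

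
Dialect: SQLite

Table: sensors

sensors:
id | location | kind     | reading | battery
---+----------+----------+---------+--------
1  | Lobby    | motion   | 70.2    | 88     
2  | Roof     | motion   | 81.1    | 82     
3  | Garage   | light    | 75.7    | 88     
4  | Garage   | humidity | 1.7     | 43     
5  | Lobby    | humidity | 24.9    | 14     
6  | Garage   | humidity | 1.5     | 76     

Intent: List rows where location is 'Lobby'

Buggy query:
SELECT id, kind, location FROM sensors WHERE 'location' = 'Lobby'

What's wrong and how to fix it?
Bug: Single quotes denote string literals in SQL; the column name is being compared as a constant string

Fix: Remove the quotes around the column name (or use double quotes for an identifier)

Corrected query:
SELECT id, kind, location FROM sensors WHERE location = 'Lobby'

Result:
id | kind     | location
---+----------+---------
1  | motion   | Lobby   
5  | humidity | Lobby   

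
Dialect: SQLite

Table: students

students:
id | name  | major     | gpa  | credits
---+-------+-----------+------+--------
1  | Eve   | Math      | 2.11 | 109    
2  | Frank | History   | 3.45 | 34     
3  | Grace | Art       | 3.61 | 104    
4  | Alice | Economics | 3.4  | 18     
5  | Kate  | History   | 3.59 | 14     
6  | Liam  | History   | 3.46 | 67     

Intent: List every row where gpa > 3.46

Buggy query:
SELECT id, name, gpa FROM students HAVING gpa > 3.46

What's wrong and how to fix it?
Bug: HAVING filters the output of aggregation, but this query has no GROUP BY and no aggregate functions, so SQLite rejects it (HAVING clause on a non-aggregate query); the condition here is per row

Fix: Use WHERE for row-level filtering

Corrected query:
SELECT id, name, gpa FROM students WHERE gpa > 3.46

Result:
id | name  | gpa 
---+-------+-----
3  | Grace | 3.61
5  | Kate  | 3.59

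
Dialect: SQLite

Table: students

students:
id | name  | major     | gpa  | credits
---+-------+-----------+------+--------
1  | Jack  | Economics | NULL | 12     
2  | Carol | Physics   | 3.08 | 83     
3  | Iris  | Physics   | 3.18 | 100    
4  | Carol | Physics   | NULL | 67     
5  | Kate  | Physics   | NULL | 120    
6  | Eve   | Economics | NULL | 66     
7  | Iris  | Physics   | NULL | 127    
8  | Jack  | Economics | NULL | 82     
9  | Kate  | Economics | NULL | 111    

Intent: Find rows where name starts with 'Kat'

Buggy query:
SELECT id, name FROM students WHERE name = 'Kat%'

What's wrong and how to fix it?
Bug: Wildcards only work with LIKE; '=' treats '%' as a literal character

Fix: Replace '=' with LIKE so 'Kat%' is treated as a pattern

Corrected query:
SELECT id, name FROM students WHERE name LIKE 'Kat%'

Result:
id | name
---+-----
5  | Kate
9  | Kate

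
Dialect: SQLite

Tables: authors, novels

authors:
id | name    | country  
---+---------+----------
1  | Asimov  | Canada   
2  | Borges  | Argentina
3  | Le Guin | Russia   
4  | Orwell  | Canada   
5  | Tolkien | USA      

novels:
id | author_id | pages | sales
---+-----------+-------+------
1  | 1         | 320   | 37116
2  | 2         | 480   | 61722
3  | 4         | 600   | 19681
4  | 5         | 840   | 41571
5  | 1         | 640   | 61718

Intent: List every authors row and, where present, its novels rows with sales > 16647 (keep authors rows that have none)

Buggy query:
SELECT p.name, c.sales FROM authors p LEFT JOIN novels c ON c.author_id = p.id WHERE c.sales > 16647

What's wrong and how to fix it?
Bug: A WHERE condition on the right-hand table after LEFT JOIN drops unmatched parents

Fix: Put 'c.sales > 16647' in the JOIN's ON clause instead of WHERE

Corrected query:
SELECT p.name, c.sales FROM authors p LEFT JOIN novels c ON c.author_id = p.id AND c.sales > 16647

Result:
name    | sales
--------+------
Asimov  | 37116
Asimov  | 61718
Borges  | 61722
Le Guin | NULL 
Orwell  | 19681
Tolkien | 41571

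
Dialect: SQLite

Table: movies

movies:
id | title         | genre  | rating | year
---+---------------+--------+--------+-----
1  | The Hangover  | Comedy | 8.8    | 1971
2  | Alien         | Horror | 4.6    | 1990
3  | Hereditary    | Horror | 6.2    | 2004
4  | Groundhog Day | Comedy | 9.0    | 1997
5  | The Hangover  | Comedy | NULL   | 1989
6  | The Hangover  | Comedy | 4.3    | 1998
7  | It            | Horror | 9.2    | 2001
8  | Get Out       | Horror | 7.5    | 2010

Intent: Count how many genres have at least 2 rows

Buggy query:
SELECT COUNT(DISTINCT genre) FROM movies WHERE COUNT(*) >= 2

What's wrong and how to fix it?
Bug: COUNT(*) cannot appear in WHERE; the per-group count doesn't exist yet

Fix: Use a subquery that GROUPs and filters with HAVING, then count its rows

Corrected query:
SELECT COUNT(*) FROM (SELECT genre FROM movies GROUP BY genre HAVING COUNT(*) >= 2)

Result:
COUNT(*)
--------
2       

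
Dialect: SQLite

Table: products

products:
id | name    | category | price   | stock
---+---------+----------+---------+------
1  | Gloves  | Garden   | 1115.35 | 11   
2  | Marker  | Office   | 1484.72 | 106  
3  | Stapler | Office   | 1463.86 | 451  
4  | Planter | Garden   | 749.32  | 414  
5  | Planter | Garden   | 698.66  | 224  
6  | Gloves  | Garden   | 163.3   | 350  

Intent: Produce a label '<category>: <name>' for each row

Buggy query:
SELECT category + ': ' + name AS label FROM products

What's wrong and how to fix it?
Bug: '+' is numeric addition; on text columns SQLite converts them to 0 instead of concatenating

Fix: Replace + with || to concatenate text

Corrected query:
SELECT category || ': ' || name AS label FROM products

Result:
label          
---------------
Garden: Gloves 
Office: Marker 
Office: Stapler
Garden: Planter
Garden: Planter
Garden: Gloves 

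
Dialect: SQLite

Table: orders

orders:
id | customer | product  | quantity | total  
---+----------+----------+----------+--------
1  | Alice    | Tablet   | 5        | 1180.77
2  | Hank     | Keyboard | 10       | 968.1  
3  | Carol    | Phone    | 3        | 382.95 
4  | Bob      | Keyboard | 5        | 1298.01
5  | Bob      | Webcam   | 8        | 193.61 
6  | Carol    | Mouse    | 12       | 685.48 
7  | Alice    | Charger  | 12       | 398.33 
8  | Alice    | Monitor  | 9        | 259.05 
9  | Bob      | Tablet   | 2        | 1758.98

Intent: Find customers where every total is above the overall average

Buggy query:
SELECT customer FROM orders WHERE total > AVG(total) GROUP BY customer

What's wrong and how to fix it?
Bug: AVG() is an aggregate; it can't sit directly in WHERE

Fix: Use a subquery for AVG and a HAVING MIN(...) filter so the condition holds for every row in the group

Corrected query:
SELECT customer FROM orders GROUP BY customer HAVING MIN(total) > (SELECT AVG(total) FROM orders)

Result:
customer
--------
Hank    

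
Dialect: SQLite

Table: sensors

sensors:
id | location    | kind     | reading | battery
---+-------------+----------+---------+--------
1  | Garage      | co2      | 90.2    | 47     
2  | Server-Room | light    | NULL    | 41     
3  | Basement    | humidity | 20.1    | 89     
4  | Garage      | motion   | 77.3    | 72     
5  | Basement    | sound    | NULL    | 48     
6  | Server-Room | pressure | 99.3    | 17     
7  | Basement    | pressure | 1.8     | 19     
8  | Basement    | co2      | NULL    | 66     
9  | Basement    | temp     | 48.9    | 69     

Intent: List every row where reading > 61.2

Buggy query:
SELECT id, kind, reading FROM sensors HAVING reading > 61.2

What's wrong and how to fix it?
Bug: This is a non-aggregate query (no GROUP BY, no aggregates), so in SQLite the HAVING clause is invalid here; a row-level condition belongs in WHERE

Fix: Use WHERE for row-level filtering

Corrected query:
SELECT id, kind, reading FROM sensors WHERE reading > 61.2

Result:
id | kind     | reading
---+----------+--------
1  | co2      | 90.2   
4  | motion   | 77.3   
6  | pressure | 99.3   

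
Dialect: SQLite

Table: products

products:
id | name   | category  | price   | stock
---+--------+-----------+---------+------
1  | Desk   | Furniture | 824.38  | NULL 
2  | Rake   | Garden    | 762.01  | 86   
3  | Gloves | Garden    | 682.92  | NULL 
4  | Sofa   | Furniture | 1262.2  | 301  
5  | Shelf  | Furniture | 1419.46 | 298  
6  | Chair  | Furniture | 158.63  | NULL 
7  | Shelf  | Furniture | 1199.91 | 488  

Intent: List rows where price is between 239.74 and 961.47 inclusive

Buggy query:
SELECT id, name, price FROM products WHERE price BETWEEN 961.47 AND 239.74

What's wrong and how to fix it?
Bug: The bounds are reversed; BETWEEN a AND b requires a <= b to match anything

Fix: Swap the bounds so the smaller value comes first

Corrected query:
SELECT id, name, price FROM products WHERE price BETWEEN 239.74 AND 961.47

Result:
id | name   | price 
---+--------+-------
1  | Desk   | 824.38
2  | Rake   | 762.01
3  | Gloves | 682.92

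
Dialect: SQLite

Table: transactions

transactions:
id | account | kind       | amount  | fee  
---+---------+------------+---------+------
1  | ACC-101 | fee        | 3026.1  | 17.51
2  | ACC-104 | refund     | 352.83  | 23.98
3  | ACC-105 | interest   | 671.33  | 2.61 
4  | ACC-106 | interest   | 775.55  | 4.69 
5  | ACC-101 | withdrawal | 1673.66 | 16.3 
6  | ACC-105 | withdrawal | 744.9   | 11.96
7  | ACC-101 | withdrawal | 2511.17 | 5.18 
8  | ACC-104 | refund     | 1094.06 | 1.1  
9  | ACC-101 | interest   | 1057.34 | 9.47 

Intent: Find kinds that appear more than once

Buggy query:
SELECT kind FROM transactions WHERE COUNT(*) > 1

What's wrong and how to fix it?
Bug: WHERE can't reference COUNT(*); aggregates are computed after WHERE

Fix: GROUP BY kind, then filter groups with HAVING COUNT(*) > 1

Corrected query:
SELECT kind FROM transactions GROUP BY kind HAVING COUNT(*) > 1

Result:
kind      
----------
interest  
refund    
withdrawal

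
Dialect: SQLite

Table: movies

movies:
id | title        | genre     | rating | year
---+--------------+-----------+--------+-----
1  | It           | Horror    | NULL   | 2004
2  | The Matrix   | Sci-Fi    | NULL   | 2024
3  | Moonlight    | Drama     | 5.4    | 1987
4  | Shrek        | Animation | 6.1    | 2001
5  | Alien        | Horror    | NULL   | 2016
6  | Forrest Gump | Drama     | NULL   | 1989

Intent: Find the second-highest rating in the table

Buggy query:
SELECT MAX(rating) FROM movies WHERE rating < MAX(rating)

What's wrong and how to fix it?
Bug: MAX(rating) on the right of the comparison is an aggregate-in-WHERE error

Fix: Put the inner MAX in a scalar subquery

Corrected query:
SELECT MAX(rating) FROM movies WHERE rating < (SELECT MAX(rating) FROM movies)

Result:
MAX(rating)
-----------
5.4        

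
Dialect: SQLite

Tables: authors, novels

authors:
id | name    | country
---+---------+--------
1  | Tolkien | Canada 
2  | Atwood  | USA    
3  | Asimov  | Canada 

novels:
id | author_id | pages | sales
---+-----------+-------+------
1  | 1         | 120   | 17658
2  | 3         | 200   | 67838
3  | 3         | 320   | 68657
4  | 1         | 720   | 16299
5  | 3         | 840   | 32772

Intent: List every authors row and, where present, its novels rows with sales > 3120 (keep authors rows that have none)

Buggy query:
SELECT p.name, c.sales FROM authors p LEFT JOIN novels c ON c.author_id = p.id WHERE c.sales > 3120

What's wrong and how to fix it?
Bug: A WHERE condition on the right-hand table after LEFT JOIN drops unmatched parents

Fix: Put 'c.sales > 3120' in the JOIN's ON clause instead of WHERE

Corrected query:
SELECT p.name, c.sales FROM authors p LEFT JOIN novels c ON c.author_id = p.id AND c.sales > 3120

Result:
name    | sales
--------+------
Tolkien | 16299
Tolkien | 17658
Atwood  | NULL 
Asimov  | 32772
Asimov  | 67838
Asimov  | 68657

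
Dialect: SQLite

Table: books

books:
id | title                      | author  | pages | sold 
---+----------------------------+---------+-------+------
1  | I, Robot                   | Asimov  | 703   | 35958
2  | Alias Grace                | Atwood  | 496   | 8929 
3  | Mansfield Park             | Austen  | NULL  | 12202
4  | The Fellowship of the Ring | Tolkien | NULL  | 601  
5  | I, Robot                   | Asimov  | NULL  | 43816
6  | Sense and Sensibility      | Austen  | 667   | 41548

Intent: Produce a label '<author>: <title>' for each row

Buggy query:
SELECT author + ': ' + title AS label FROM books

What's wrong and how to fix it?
Bug: SQLite uses || for string concatenation; + coerces text to numbers (yielding 0)

Fix: Use the || operator for string concatenation

Corrected query:
SELECT author || ': ' || title AS label FROM books

Result:
label                              
-----------------------------------
Asimov: I, Robot                   
Atwood: Alias Grace                
Austen: Mansfield Park             
Tolkien: The Fellowship of the Ring
Asimov: I, Robot                   
Austen: Sense and Sensibility      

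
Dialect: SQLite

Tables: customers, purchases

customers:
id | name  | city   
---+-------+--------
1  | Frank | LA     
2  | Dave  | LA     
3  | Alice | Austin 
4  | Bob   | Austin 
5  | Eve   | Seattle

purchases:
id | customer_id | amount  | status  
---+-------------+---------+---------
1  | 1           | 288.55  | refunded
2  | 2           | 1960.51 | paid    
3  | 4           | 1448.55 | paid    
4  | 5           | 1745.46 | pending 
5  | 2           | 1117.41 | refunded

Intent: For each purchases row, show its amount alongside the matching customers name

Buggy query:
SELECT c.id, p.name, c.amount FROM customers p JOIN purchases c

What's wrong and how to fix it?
Bug: JOIN with no ON clause produces a cartesian product; every purchases row pairs with every customers row

Fix: Specify the join condition linking the foreign key to the parent id

Corrected query:
SELECT c.id, p.name, c.amount FROM customers p JOIN purchases c ON c.customer_id = p.id

Result:
id | name  | amount 
---+-------+--------
1  | Frank | 288.55 
2  | Dave  | 1960.51
3  | Bob   | 1448.55
4  | Eve   | 1745.46
5  | Dave  | 1117.41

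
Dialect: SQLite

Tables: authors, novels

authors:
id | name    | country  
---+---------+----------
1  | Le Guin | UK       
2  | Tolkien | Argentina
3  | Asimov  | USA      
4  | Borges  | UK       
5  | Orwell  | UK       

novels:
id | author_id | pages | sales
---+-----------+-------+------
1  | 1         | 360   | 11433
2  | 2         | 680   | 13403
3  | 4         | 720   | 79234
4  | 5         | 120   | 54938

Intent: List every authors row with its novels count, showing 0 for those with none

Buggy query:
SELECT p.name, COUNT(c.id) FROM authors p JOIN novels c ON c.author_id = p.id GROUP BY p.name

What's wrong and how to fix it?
Bug: An inner join excludes parents with zero children

Fix: Switch to LEFT JOIN to retain unmatched parent rows

Corrected query:
SELECT p.name, COUNT(c.id) FROM authors p LEFT JOIN novels c ON c.author_id = p.id GROUP BY p.name

Result:
name    | COUNT(c.id)
--------+------------
Asimov  | 0          
Borges  | 1          
Le Guin | 1          
Orwell  | 1          
Tolkien | 1          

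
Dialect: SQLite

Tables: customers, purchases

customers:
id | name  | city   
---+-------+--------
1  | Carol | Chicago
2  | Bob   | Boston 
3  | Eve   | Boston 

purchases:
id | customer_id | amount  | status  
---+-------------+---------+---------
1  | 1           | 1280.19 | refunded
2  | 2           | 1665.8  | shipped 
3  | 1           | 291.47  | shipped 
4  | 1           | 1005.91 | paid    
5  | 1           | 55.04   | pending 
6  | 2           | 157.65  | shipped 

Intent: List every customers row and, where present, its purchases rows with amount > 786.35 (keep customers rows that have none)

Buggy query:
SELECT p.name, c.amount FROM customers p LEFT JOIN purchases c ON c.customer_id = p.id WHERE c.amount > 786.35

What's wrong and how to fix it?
Bug: Filtering c.amount in WHERE discards the NULL rows produced by LEFT JOIN, turning it into an inner join

Fix: Move the right-table condition into the ON clause so unmatched parents are kept

Corrected query:
SELECT p.name, c.amount FROM customers p LEFT JOIN purchases c ON c.customer_id = p.id AND c.amount > 786.35

Result:
name  | amount 
------+--------
Carol | 1005.91
Carol | 1280.19
Bob   | 1665.8 
Eve   | NULL   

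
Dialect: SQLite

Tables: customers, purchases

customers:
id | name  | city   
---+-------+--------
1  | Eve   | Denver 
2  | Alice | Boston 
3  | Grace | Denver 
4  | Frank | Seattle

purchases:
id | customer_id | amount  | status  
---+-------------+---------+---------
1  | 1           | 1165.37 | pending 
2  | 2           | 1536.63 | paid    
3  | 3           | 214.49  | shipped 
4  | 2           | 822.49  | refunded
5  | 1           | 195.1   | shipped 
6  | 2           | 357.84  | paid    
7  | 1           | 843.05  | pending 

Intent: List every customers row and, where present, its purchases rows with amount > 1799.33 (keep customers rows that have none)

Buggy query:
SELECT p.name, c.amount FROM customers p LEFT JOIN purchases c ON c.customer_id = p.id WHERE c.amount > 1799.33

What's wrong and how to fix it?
Bug: A WHERE condition on the right-hand table after LEFT JOIN drops unmatched parents

Fix: Move the right-table condition into the ON clause so unmatched parents are kept

Corrected query:
SELECT p.name, c.amount FROM customers p LEFT JOIN purchases c ON c.customer_id = p.id AND c.amount > 1799.33

Result:
name  | amount
------+-------
Eve   | NULL  
Alice | NULL  
Grace | NULL  
Frank | NULL  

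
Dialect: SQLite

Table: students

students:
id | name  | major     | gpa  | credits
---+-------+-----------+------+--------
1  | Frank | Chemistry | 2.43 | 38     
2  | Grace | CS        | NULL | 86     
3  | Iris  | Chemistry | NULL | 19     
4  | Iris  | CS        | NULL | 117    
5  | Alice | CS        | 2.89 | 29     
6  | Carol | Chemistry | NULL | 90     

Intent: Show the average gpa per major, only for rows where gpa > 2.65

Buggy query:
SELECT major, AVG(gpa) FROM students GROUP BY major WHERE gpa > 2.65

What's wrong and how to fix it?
Bug: Row-level WHERE must come before GROUP BY in the clause order

Fix: Move the WHERE clause before GROUP BY

Corrected query:
SELECT major, AVG(gpa) FROM students WHERE gpa > 2.65 GROUP BY major

Result:
major | AVG(gpa)
------+---------
CS    | 2.89    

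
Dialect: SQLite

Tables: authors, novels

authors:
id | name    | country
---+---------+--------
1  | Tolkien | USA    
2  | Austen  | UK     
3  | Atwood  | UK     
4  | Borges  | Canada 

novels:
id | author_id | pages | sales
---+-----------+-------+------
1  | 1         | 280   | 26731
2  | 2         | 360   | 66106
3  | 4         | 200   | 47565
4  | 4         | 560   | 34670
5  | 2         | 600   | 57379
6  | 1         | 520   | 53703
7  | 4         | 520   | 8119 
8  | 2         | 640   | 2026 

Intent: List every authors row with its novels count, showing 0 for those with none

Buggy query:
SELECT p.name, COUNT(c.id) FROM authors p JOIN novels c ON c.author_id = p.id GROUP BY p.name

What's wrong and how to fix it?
Bug: An inner join excludes parents with zero children

Fix: Use LEFT JOIN so parents without children still appear (COUNT(c.id) gives 0)

Corrected query:
SELECT p.name, COUNT(c.id) FROM authors p LEFT JOIN novels c ON c.author_id = p.id GROUP BY p.name

Result:
name    | COUNT(c.id)
--------+------------
Atwood  | 0          
Austen  | 3          
Borges  | 3          
Tolkien | 2          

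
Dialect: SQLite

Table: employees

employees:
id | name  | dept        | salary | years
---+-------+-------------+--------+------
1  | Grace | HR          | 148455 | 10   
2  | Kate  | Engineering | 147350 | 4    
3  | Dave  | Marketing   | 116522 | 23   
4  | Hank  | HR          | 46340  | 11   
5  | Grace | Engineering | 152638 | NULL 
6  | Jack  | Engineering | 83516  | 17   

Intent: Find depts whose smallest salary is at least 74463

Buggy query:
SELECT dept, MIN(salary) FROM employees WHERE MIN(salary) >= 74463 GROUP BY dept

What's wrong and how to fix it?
Bug: MIN() in WHERE is a misuse of aggregate

Fix: Replace WHERE with HAVING after the GROUP BY

Corrected query:
SELECT dept, MIN(salary) FROM employees GROUP BY dept HAVING MIN(salary) >= 74463

Result:
dept        | MIN(salary)
------------+------------
Engineering | 83516      
Marketing   | 116522     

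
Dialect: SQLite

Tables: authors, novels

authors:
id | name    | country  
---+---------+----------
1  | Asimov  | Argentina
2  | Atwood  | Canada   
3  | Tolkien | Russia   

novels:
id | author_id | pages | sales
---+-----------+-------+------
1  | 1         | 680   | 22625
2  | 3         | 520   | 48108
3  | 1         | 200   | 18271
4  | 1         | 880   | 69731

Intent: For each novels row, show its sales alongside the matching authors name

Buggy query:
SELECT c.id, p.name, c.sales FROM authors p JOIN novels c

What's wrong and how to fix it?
Bug: Missing join condition: each novels row is matched to all authors rows instead of just its own

Fix: Specify the join condition linking the foreign key to the parent id

Corrected query:
SELECT c.id, p.name, c.sales FROM authors p JOIN novels c ON c.author_id = p.id

Result:
id | name    | sales
---+---------+------
1  | Asimov  | 22625
2  | Tolkien | 48108
3  | Asimov  | 18271
4  | Asimov  | 69731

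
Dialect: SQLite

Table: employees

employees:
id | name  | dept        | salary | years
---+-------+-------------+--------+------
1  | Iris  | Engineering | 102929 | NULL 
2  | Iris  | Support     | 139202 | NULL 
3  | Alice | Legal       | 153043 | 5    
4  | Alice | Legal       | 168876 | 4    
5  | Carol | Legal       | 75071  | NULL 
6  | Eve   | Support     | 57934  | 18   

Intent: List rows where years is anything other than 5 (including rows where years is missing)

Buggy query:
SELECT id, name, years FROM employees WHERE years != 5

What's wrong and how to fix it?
Bug: Inequality against NULL is unknown, not true; rows with NULL are dropped

Fix: Handle NULL separately with IS NULL alongside the inequality

Corrected query:
SELECT id, name, years FROM employees WHERE years != 5 OR years IS NULL

Result:
id | name  | years
---+-------+------
1  | Iris  | NULL 
2  | Iris  | NULL 
4  | Alice | 4    
5  | Carol | NULL 
6  | Eve   | 18   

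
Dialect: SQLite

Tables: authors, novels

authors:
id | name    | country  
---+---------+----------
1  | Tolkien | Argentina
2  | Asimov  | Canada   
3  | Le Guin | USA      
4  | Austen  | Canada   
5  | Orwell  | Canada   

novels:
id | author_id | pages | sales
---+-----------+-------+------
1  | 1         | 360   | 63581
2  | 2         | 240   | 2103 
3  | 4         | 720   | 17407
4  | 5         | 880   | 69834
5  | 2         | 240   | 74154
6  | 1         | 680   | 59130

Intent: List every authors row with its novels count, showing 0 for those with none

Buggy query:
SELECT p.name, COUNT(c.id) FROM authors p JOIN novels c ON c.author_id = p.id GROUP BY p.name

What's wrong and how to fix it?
Bug: INNER JOIN drops authors rows that have no matching novels rows

Fix: Use LEFT JOIN so parents without children still appear (COUNT(c.id) gives 0)

Corrected query:
SELECT p.name, COUNT(c.id) FROM authors p LEFT JOIN novels c ON c.author_id = p.id GROUP BY p.name

Result:
name    | COUNT(c.id)
--------+------------
Asimov  | 2          
Austen  | 1          
Le Guin | 0          
Orwell  | 1          
Tolkien | 2          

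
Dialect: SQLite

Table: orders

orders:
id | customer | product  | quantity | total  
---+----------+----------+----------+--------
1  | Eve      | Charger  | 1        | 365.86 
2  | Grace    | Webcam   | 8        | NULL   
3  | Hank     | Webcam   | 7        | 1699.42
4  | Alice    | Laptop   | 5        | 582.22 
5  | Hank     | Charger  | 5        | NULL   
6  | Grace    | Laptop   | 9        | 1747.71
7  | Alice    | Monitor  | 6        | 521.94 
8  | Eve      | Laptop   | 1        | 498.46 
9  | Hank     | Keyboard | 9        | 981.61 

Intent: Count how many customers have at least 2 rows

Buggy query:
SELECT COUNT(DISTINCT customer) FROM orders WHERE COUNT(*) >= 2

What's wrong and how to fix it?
Bug: WHERE filters individual rows, not groups, so a group-level COUNT is invalid there

Fix: Use a subquery that GROUPs and filters with HAVING, then count its rows

Corrected query:
SELECT COUNT(*) FROM (SELECT customer FROM orders GROUP BY customer HAVING COUNT(*) >= 2)

Result:
COUNT(*)
--------
4       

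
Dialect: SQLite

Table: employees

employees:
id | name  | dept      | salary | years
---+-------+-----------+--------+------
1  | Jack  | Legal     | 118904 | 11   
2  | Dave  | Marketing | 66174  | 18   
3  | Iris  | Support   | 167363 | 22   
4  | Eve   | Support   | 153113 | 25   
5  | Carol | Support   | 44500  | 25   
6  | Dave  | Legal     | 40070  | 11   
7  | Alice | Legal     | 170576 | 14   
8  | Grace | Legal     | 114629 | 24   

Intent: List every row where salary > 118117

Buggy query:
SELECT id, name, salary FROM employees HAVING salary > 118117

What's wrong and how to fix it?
Bug: HAVING filters the output of aggregation, but this query has no GROUP BY and no aggregate functions, so SQLite rejects it (HAVING clause on a non-aggregate query); the condition here is per row

Fix: Replace HAVING with WHERE since the condition applies to individual rows

Corrected query:
SELECT id, name, salary FROM employees WHERE salary > 118117

Result:
id | name  | salary
---+-------+-------
1  | Jack  | 118904
3  | Iris  | 167363
4  | Eve   | 153113
7  | Alice | 170576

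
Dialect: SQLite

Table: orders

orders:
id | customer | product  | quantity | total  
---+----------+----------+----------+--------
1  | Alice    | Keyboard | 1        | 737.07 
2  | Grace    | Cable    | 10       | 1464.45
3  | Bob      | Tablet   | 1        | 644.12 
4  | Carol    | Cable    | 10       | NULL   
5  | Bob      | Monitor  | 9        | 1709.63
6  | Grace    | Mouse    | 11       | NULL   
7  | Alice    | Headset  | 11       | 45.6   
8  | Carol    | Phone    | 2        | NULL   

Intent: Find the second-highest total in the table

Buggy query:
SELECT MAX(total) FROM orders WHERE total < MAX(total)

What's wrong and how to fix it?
Bug: MAX(total) on the right of the comparison is an aggregate-in-WHERE error

Fix: Put the inner MAX in a scalar subquery

Corrected query:
SELECT MAX(total) FROM orders WHERE total < (SELECT MAX(total) FROM orders)

Result:
MAX(total)
----------
1464.45   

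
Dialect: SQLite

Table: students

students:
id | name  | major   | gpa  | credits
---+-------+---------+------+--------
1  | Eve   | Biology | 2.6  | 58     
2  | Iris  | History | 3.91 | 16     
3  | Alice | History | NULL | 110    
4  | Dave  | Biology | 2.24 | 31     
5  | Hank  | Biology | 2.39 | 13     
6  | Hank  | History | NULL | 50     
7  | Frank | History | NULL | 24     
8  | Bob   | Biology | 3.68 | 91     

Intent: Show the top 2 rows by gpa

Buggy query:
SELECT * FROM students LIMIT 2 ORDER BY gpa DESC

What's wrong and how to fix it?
Bug: ORDER BY cannot follow LIMIT; LIMIT is the final clause

Fix: Sort with ORDER BY, then apply LIMIT

Corrected query:
SELECT * FROM students ORDER BY gpa DESC LIMIT 2

Result:
id | name | major   | gpa  | credits
---+------+---------+------+--------
2  | Iris | History | 3.91 | 16     
8  | Bob  | Biology | 3.68 | 91     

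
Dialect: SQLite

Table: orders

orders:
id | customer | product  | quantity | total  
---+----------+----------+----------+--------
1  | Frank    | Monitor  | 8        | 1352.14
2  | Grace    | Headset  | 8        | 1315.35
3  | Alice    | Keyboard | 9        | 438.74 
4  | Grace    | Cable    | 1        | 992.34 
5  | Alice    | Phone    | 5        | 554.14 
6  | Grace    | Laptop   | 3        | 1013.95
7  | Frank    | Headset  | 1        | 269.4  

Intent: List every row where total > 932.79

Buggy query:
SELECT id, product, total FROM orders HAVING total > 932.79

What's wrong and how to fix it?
Bug: This is a non-aggregate query (no GROUP BY, no aggregates), so in SQLite the HAVING clause is invalid here; a row-level condition belongs in WHERE

Fix: Use WHERE for row-level filtering

Corrected query:
SELECT id, product, total FROM orders WHERE total > 932.79

Result:
id | product | total  
---+---------+--------
1  | Monitor | 1352.14
2  | Headset | 1315.35
4  | Cable   | 992.34 
6  | Laptop  | 1013.95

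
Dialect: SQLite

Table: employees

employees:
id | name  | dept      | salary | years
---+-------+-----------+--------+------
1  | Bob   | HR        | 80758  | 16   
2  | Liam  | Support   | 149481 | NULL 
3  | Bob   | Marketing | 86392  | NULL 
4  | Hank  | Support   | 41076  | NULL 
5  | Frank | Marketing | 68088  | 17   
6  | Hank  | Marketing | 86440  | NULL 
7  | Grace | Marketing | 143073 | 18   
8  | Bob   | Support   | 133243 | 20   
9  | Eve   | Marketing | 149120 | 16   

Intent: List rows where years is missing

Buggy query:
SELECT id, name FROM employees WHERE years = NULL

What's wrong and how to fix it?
Bug: '= NULL' is always unknown in SQL three-valued logic, so no rows match

Fix: Replace '= NULL' with 'IS NULL'

Corrected query:
SELECT id, name FROM employees WHERE years IS NULL

Result:
id | name
---+-----
2  | Liam
3  | Bob 
4  | Hank
6  | Hank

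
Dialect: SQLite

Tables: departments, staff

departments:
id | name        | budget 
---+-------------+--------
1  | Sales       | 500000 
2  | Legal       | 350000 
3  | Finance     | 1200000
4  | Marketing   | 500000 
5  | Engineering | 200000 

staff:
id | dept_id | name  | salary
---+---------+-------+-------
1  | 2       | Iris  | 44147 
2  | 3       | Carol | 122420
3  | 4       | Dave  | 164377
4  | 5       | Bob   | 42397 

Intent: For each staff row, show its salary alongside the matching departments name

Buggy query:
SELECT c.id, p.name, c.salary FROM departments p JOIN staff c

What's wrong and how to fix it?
Bug: Missing join condition: each staff row is matched to all departments rows instead of just its own

Fix: Specify the join condition linking the foreign key to the parent id

Corrected query:
SELECT c.id, p.name, c.salary FROM departments p JOIN staff c ON c.dept_id = p.id

Result:
id | name        | salary
---+-------------+-------
1  | Legal       | 44147 
2  | Finance     | 122420
3  | Marketing   | 164377
4  | Engineering | 42397 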